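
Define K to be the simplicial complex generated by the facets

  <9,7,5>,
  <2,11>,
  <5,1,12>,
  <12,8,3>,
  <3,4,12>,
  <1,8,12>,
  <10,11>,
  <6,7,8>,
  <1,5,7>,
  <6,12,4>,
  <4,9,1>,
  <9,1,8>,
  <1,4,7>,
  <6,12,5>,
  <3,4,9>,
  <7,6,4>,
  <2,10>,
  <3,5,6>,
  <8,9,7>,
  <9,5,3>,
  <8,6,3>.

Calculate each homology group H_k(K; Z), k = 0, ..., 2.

H_0 ≅ Z^2,  H_1 ≅ Z^2 ⊕ Z/2,  H_2 = 0.

Fix the vertex order 1 < 2 < 3 < 4 < 5 < 6 < 7 < 8 < 9 < 10 < 11 < 12 and write every simplex with vertices in increasing order. Then dim K = 2 and the simplices of K are:

  0-simplices (12): [1], [2], [3], [4], [5], [6], [7], [8], [9], [10], [11], [12]
  1-simplices (30): (30 of them)
  2-simplices (18): (18 of them)

so the chain groups are C_0 ≅ Z^12, C_1 ≅ Z^30, C_2 ≅ Z^18.

Boundary ∂_1: C_1 → C_0 sends each edge [p,q] (with p < q) to q − p. For instance
  ∂[2,10] = [10] − [2].
This gives a 12×30 integer matrix of rank 10; reducing to Smith normal form yields diagonal entries (1,1,1,1,1,1,1,1,1,1).

Boundary ∂_2: C_2 → C_1 sends each 2-simplex [p,q,r] to [q,r] − [p,r] + [p,q]. For instance
  ∂[1,5,7] = [5,7] − [1,7] + [1,5],
  ∂[6,7,8] = [7,8] − [6,8] + [6,7].
As a 30×18 matrix over Z this has rank 18, with invariant factors (1,1,1,1,1,1,1,1,1,1,1,1,1,1,1,1,1,2).

From H_k ≅ ker(∂_k) / im(∂_{k+1}) we obtain:

  H_0: rank C_0 − rank ∂_1 = 12 − 10 = 2, and the invariant factors of ∂_1 are all 1, so H_0 = Z^2.
  H_1: rank ker ∂_1 − rank ∂_2 = (30 − 10) − 18 = 2, and ∂_2 has invariant factor 2 > 1, so H_1 = Z^2 ⊕ Z/2.
  H_2: rank ker ∂_2 − rank ∂_3 = (18 − 18) − 0 = 0, and there is no ∂_3, so H_2 = 0.

As a check, the Euler characteristic is 12 − 30 + 18 = 0, which agrees with 2 − 2 + 0 = 0.
(K is a triangulation of the disjoint union of the Klein bottle and the circle S^1.)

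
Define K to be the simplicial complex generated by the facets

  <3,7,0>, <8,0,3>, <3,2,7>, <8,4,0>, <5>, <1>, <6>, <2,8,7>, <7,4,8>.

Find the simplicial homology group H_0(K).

We work with the vertex ordering 0 < 1 < 2 < 3 < 4 < 5 < 6 < 7 < 8. The simplices of K, each written with vertices in increasing order, are:

  0-simplices (9): [0], [1], [2], [3], [4], [5], [6], [7], [8]
  1-simplices (12): [0,3], [0,4], [0,7], [0,8], [2,3], [2,7], [2,8], [3,7], [3,8], [4,7], [4,8], [7,8]
  2-simplices (6): [0,3,7], [0,3,8], [0,4,8], [2,3,7], [2,7,8], [4,7,8]

so the chain groups are C_0 ≅ Z^9, C_1 ≅ Z^12, C_2 ≅ Z^6.

The boundary map ∂_1: C_1 → C_0 sends each edge [p,q] (with p < q) to q − p.
The 9×12 boundary matrix has rank 5 and Smith normal form diag(1,1,1,1,1).

Boundary ∂_2: C_2 → C_1 sends each 2-simplex [p,q,r] to [q,r] − [p,r] + [p,q]. For instance
  ∂[0,3,7] = [3,7] − [0,7] + [0,3],
  ∂[2,3,7] = [3,7] − [2,7] + [2,3].
The resulting 12×6 matrix has rank 6, and its Smith normal form has invariant factors (1,1,1,1,1,1).

From H_k ≅ ker(∂_k) / im(∂_{k+1}) we obtain:

  H_0: rank C_0 − rank ∂_1 = 9 − 5 = 4, and the invariant factors of ∂_1 are all 1, so H_0 = Z^4.

(K is a triangulation of the disjoint union of a set of 3 points and the cylinder S^1 x I.)

H_0 ≅ Z^4.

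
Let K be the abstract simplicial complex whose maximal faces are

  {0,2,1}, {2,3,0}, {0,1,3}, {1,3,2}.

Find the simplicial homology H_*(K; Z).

Fix the vertex order 0 < 1 < 2 < 3 and write every simplex with vertices in increasing order. Then dim K = 2 and the simplices of K are:

  0-simplices (4): [0], [1], [2], [3]
  1-simplices (6): [0,1], [0,2], [0,3], [1,2], [1,3], [2,3]
  2-simplices (4): [0,1,2], [0,1,3], [0,2,3], [1,2,3]

Hence C_0 ≅ Z^4, C_1 ≅ Z^6, C_2 ≅ Z^4.

∂_1: C_1 → C_0 sends each edge [p,q] (with p < q) to q − p.
This gives a 4×6 integer matrix of rank 3; reducing to Smith normal form yields diagonal entries (1,1,1).

The boundary map ∂_2: C_2 → C_1 acts by ∂[p,q,r] = [q,r] − [p,r] + [p,q]. For instance
  ∂[1,2,3] = [2,3] − [1,3] + [1,2],
  ∂[0,1,2] = [1,2] − [0,2] + [0,1].
The 6×4 boundary matrix has rank 3 and Smith normal form diag(1,1,1).

Now H_k = ker ∂_k / im ∂_{k+1}, so:

  H_0: rank C_0 − rank ∂_1 = 4 − 3 = 1, and the invariant factors of ∂_1 are all 1, so H_0 ≅ Z.
  H_1: rank ker ∂_1 − rank ∂_2 = (6 − 3) − 3 = 0, and the invariant factors of ∂_2 are all 1, so H_1 ≅ 0.
  H_2: rank ker ∂_2 − rank ∂_3 = (4 − 3) − 0 = 1, and there is no ∂_3, so H_2 ≅ Z.

(K is a triangulation of the 2-sphere S^2.)

H_0 ≅ Z,  H_1 = 0,  H_2 ≅ Z.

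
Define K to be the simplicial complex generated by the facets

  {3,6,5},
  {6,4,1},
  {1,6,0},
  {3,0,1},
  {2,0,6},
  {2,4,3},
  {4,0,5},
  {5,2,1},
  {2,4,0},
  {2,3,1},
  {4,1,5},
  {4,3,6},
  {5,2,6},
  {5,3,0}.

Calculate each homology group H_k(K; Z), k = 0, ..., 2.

Take the total order 0 < 1 < 2 < 3 < 4 < 5 < 6 on the vertex set. Then K (dimension 2) consists of the simplices:

  0-simplices (7): [0], [1], [2], [3], [4], [5], [6]
  1-simplices (21): [0,1], [0,2], [0,3], [0,4], [0,5], [0,6], [1,2], [1,3], [1,4], [1,5], [1,6], [2,3], [2,4], [2,5], [2,6], [3,4], [3,5], [3,6], [4,5], [4,6], [5,6]
  2-simplices (14): [0,1,3], [0,1,6], [0,2,4], [0,2,6], [0,3,5], [0,4,5], [1,2,3], [1,2,5], [1,4,5], [1,4,6], [2,3,4], [2,5,6], [3,4,6], [3,5,6]

Hence C_0 ≅ Z^7, C_1 ≅ Z^21, C_2 ≅ Z^14.

∂_1: C_1 → C_0 sends each edge [p,q] (with p < q) to q − p. For instance
  ∂[0,5] = [5] − [0].
This gives a 7×21 integer matrix of rank 6; reducing to Smith normal form yields diagonal entries (1,1,1,1,1,1).

∂_2: C_2 → C_1 sends each 2-simplex [p,q,r] to [q,r] − [p,r] + [p,q]. For instance
  ∂[0,2,4] = [2,4] − [0,4] + [0,2],
  ∂[3,4,6] = [4,6] − [3,6] + [3,4].
This gives a 21×14 integer matrix of rank 13; reducing to Smith normal form yields diagonal entries (1,1,1,1,1,1,1,1,1,1,1,1,1).

Computing H_k = (kernel of ∂_k) / (image of ∂_{k+1}):

  H_0: rank C_0 − rank ∂_1 = 7 − 6 = 1, and the invariant factors of ∂_1 are all 1, so H_0 ≅ Z.
  H_1: rank ker ∂_1 − rank ∂_2 = (21 − 6) − 13 = 2, and the invariant factors of ∂_2 are all 1, so H_1 ≅ Z^2.
  H_2: rank ker ∂_2 − rank ∂_3 = (14 − 13) − 0 = 1, and there is no ∂_3, so H_2 ≅ Z.

As a check, the Euler characteristic is 7 − 21 + 14 = 0, which agrees with 1 − 2 + 1 = 0.

H_0 ≅ Z,  H_1 ≅ Z^2,  H_2 ≅ Z.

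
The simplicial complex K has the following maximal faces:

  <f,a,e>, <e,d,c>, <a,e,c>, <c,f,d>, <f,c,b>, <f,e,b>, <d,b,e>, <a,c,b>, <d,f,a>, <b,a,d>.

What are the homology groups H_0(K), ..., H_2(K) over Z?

We work with the vertex ordering a < b < c < d < e < f. The simplices of K, each written with vertices in increasing order, are:

  0-simplices (6): a, b, c, d, e, f
  1-simplices (15): ab, ac, ad, ae, af, bc, bd, be, bf, cd, ce, cf, de, df, ef
  2-simplices (10): abc, abd, ace, adf, aef, bcf, bde, bef, cde, cdf

giving chain groups C_0 ≅ Z^6, C_1 ≅ Z^15, C_2 ≅ Z^10.

Boundary ∂_1: C_1 → C_0 is given by ∂[p,q] = [q] − [p]. For instance
  ∂ab = b − a.
The 6×15 boundary matrix has rank 5 and Smith normal form diag(1,1,1,1,1).

The boundary map ∂_2: C_2 → C_1 maps a triangle to the signed sum of its edges. For instance
  ∂aef = ef − af + ae,
  ∂abc = bc − ac + ab.
The 15×10 boundary matrix has rank 10 and Smith normal form diag(1,1,1,1,1,1,1,1,1,2).

Reading off H_k = ker ∂_k / im ∂_{k+1}:

  H_0: rank C_0 − rank ∂_1 = 6 − 5 = 1, and the invariant factors of ∂_1 are all 1, so H_0 = Z.
  H_1: rank ker ∂_1 − rank ∂_2 = (15 − 5) − 10 = 0, and ∂_2 has invariant factor 2 > 1, so H_1 = Z/2Z.
  H_2: rank ker ∂_2 − rank ∂_3 = (10 − 10) − 0 = 0, and there is no ∂_3, so H_2 = 0.

(K is a triangulation of the real projective plane RP^2.)

H_0 ≅ Z,  H_1 ≅ Z/2Z,  H_2 = 0.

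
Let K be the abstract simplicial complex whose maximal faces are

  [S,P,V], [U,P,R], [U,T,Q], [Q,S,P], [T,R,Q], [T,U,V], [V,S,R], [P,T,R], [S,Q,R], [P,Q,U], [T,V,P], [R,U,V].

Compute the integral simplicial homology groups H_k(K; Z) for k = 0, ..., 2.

H_0 = Z,  H_1 = Z/2,  H_2 = 0.

We work with the vertex ordering P < Q < R < S < T < U < V. The simplices of K, each written with vertices in increasing order, are:

  0-simplices (7): P, Q, R, S, T, U, V
  1-simplices (18): PQ, PR, PS, PT, PU, PV, QR, QS, QT, QU, RS, RT, RU, RV, SV, TU, TV, UV
  2-simplices (12): PQS, PQU, PRT, PRU, PSV, PTV, QRS, QRT, QTU, RSV, RUV, TUV

giving chain groups C_0 ≅ Z^7, C_1 ≅ Z^18, C_2 ≅ Z^12.

The boundary map ∂_1: C_1 → C_0 is given by ∂[p,q] = [q] − [p].
This gives a 7×18 integer matrix of rank 6; reducing to Smith normal form yields diagonal entries (1,1,1,1,1,1).

The boundary map ∂_2: C_2 → C_1 maps a triangle to the signed sum of its edges. For instance
  ∂RUV = UV − RV + RU,
  ∂QRS = RS − QS + QR.
The 18×12 boundary matrix has rank 12 and Smith normal form diag(1,1,1,1,1,1,1,1,1,1,1,2).

Now H_k = ker ∂_k / im ∂_{k+1}, so:

  H_0: rank C_0 − rank ∂_1 = 7 − 6 = 1, and the invariant factors of ∂_1 are all 1, so H_0 ≅ Z.
  H_1: rank ker ∂_1 − rank ∂_2 = (18 − 6) − 12 = 0, and ∂_2 has invariant factor 2 > 1, so H_1 ≅ Z/2.
  H_2: rank ker ∂_2 − rank ∂_3 = (12 − 12) − 0 = 0, and there is no ∂_3, so H_2 ≅ 0.

(K is a triangulation of the real projective plane RP^2.)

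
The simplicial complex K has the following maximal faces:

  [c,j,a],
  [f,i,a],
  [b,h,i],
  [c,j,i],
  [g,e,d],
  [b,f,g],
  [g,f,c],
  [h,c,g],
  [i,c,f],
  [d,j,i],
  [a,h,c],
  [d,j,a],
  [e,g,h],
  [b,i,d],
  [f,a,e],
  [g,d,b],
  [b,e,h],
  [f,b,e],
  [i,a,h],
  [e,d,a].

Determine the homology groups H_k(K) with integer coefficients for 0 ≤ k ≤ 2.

Fix the vertex order a < b < c < d < e < f < g < h < i < j and write every simplex with vertices in increasing order. Then dim K = 2 and the simplices of K are:

  0-simplices (10): a, b, c, d, e, f, g, h, i, j
  1-simplices (30): ac, ad, ae, af, ah, ai, aj, bd, be, bf, bg, bh, bi, cf, cg, ch, ci, cj, de, dg, di, dj, ef, eg, eh, fg, fi, gh, hi, ij
  2-simplices (20): ach, acj, ade, adj, aef, afi, ahi, bdg, bdi, bef, beh, bfg, bhi, cfg, cfi, cgh, cij, deg, dij, egh

giving chain groups C_0 ≅ Z^10, C_1 ≅ Z^30, C_2 ≅ Z^20.

The boundary map ∂_1: C_1 → C_0 sends each edge [p,q] (with p < q) to q − p. For instance
  ∂eg = g − e.
This gives a 10×30 integer matrix of rank 9; reducing to Smith normal form yields diagonal entries (1,1,1,1,1,1,1,1,1).

The boundary map ∂_2: C_2 → C_1 acts by ∂[p,q,r] = [q,r] − [p,r] + [p,q]. For instance
  ∂cfi = fi − ci + cf,
  ∂beh = eh − bh + be.
The 30×20 boundary matrix has rank 20 and Smith normal form diag(1,1,1,1,1,1,1,1,1,1,1,1,1,1,1,1,1,1,1,2).

Computing H_k = (kernel of ∂_k) / (image of ∂_{k+1}):

  H_0: rank C_0 − rank ∂_1 = 10 − 9 = 1, and the invariant factors of ∂_1 are all 1, so H_0 = Z.
  H_1: rank ker ∂_1 − rank ∂_2 = (30 − 9) − 20 = 1, and ∂_2 has invariant factor 2 > 1, so H_1 = Z × Z/2.
  H_2: rank ker ∂_2 − rank ∂_3 = (20 − 20) − 0 = 0, and there is no ∂_3, so H_2 = 0.

As a check, the Euler characteristic is 10 − 30 + 20 = 0, which agrees with 1 − 1 + 0 = 0.

H_0 = Z,  H_1 = Z × Z/2,  H_2 = 0.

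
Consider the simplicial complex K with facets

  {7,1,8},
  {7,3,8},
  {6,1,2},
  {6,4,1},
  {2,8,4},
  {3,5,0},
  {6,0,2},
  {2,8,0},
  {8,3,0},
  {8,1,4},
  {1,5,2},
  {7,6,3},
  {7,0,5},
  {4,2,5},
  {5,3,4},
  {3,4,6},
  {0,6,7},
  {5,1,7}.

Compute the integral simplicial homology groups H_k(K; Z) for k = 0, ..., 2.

Fix the vertex order 0 < 1 < 2 < 3 < 4 < 5 < 6 < 7 < 8 and write every simplex with vertices in increasing order. Then dim K = 2 and the simplices of K are:

  0-simplices (9): [0], [1], [2], [3], [4], [5], [6], [7], [8]
  1-simplices (27): (27 of them)
  2-simplices (18): [0,2,6], [0,2,8], [0,3,5], [0,3,8], [0,5,7], [0,6,7], [1,2,5], [1,2,6], [1,4,6], [1,4,8], [1,5,7], [1,7,8], [2,4,5], [2,4,8], [3,4,5], [3,4,6], [3,6,7], [3,7,8]

so the chain groups are C_0 ≅ Z^9, C_1 ≅ Z^27, C_2 ≅ Z^18.

∂_1: C_1 → C_0 is given by ∂[p,q] = [q] − [p]. For instance
  ∂[0,2] = [2] − [0].
The resulting 9×27 matrix has rank 8, and its Smith normal form has invariant factors (1,1,1,1,1,1,1,1).

∂_2: C_2 → C_1 sends each 2-simplex [p,q,r] to [q,r] − [p,r] + [p,q]. For instance
  ∂[0,5,7] = [5,7] − [0,7] + [0,5],
  ∂[2,4,8] = [4,8] − [2,8] + [2,4].
As a 27×18 matrix over Z this has rank 18, with invariant factors (1,1,1,1,1,1,1,1,1,1,1,1,1,1,1,1,1,2).

Now H_k = ker ∂_k / im ∂_{k+1}, so:

  H_0: rank C_0 − rank ∂_1 = 9 − 8 = 1, and the invariant factors of ∂_1 are all 1, so H_0 ≅ Z.
  H_1: rank ker ∂_1 − rank ∂_2 = (27 − 8) − 18 = 1, and ∂_2 has invariant factor 2 > 1, so H_1 ≅ Z ⊕ Z/2.
  H_2: rank ker ∂_2 − rank ∂_3 = (18 − 18) − 0 = 0, and there is no ∂_3, so H_2 ≅ 0.

(K is a triangulation of the Klein bottle.)

H_0 ≅ Z,  H_1 ≅ Z ⊕ Z/2,  H_2 = 0.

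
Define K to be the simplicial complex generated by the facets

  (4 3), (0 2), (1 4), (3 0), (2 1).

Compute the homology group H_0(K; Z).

H_0 ≅ Z.

Fix the vertex order 0 < 1 < 2 < 3 < 4 and write every simplex with vertices in increasing order. Then dim K = 1 and the simplices of K are:

  0-simplices (5): [0], [1], [2], [3], [4]
  1-simplices (5): [0,2], [0,3], [1,2], [1,4], [3,4]

so the chain groups are C_0 ≅ Z^5, C_1 ≅ Z^5.

∂_1: C_1 → C_0 is given by ∂[p,q] = [q] − [p].
This gives a 5×5 integer matrix of rank 4; reducing to Smith normal form yields diagonal entries (1,1,1,1).

From H_k ≅ ker(∂_k) / im(∂_{k+1}) we obtain:

  H_0: rank C_0 − rank ∂_1 = 5 − 4 = 1, and the invariant factors of ∂_1 are all 1, so H_0 ≅ Z.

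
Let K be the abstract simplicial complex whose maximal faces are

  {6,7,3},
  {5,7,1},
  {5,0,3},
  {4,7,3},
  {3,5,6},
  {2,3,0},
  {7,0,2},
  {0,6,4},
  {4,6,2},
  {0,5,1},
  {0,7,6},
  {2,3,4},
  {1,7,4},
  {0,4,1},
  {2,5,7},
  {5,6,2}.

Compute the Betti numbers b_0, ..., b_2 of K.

b_0 = 1, b_1 = 2, b_2 = 1.

Order the vertices as 0 < 1 < 2 < 3 < 4 < 5 < 6 < 7. Listing each simplex with vertices in this order, K has dimension 2 with simplices:

  0-simplices (8): [0], [1], [2], [3], [4], [5], [6], [7]
  1-simplices (24): (24 of them)
  2-simplices (16): [0,1,4], [0,1,5], [0,2,3], [0,2,7], [0,3,5], [0,4,6], [0,6,7], [1,4,7], [1,5,7], [2,3,4], [2,4,6], [2,5,6], [2,5,7], [3,4,7], [3,5,6], [3,6,7]

so the chain groups are C_0 ≅ Z^8, C_1 ≅ Z^24, C_2 ≅ Z^16.

The boundary map ∂_1: C_1 → C_0 is given by ∂[p,q] = [q] − [p]. For instance
  ∂[1,5] = [5] − [1].
The resulting 8×24 matrix has rank 7, and its Smith normal form has invariant factors (1,1,1,1,1,1,1).

∂_2: C_2 → C_1 sends each 2-simplex [p,q,r] to [q,r] − [p,r] + [p,q]. For instance
  ∂[2,3,4] = [3,4] − [2,4] + [2,3],
  ∂[0,6,7] = [6,7] − [0,7] + [0,6].
As a 24×16 matrix over Z this has rank 15, with invariant factors (1,1,1,1,1,1,1,1,1,1,1,1,1,1,1).

From H_k ≅ ker(∂_k) / im(∂_{k+1}) we obtain:

  H_0: rank C_0 − rank ∂_1 = 8 − 7 = 1, and the invariant factors of ∂_1 are all 1, so H_0 = Z.
  H_1: rank ker ∂_1 − rank ∂_2 = (24 − 7) − 15 = 2, and the invariant factors of ∂_2 are all 1, so H_1 = Z^2.
  H_2: rank ker ∂_2 − rank ∂_3 = (16 − 15) − 0 = 1, and there is no ∂_3, so H_2 = Z.

As a check, the Euler characteristic is 8 − 24 + 16 = 0, which agrees with 1 − 2 + 1 = 0.
(K is a triangulation of the torus T^2.)

Hence the Betti numbers are b_0 = 1, b_1 = 2, b_2 = 1.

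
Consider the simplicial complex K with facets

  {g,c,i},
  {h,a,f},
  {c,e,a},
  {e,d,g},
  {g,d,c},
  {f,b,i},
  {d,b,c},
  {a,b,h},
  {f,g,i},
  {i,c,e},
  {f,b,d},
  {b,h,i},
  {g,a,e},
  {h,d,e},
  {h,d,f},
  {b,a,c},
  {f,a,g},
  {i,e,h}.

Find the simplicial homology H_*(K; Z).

Fix the vertex order a < b < c < d < e < f < g < h < i and write every simplex with vertices in increasing order. Then dim K = 2 and the simplices of K are:

  0-simplices (9): a, b, c, d, e, f, g, h, i
  1-simplices (27): ab, ac, ae, af, ag, ah, bc, bd, bf, bh, bi, cd, ce, cg, ci, de, df, dg, dh, eg, eh, ei, fg, fh, fi, gi, hi
  2-simplices (18): abc, abh, ace, aeg, afg, afh, bcd, bdf, bfi, bhi, cdg, cei, cgi, deg, deh, dfh, ehi, fgi

so the chain groups are C_0 ≅ Z^9, C_1 ≅ Z^27, C_2 ≅ Z^18.

Boundary ∂_1: C_1 → C_0 maps an edge to its endpoints' difference, ∂[p,q] = q − p.
As a 9×27 matrix over Z this has rank 8, with invariant factors (1,1,1,1,1,1,1,1).

Boundary ∂_2: C_2 → C_1 acts by ∂[p,q,r] = [q,r] − [p,r] + [p,q]. For instance
  ∂bcd = cd − bd + bc,
  ∂ace = ce − ae + ac.
The 27×18 boundary matrix has rank 18 and Smith normal form diag(1,1,1,1,1,1,1,1,1,1,1,1,1,1,1,1,1,2).

Computing H_k = (kernel of ∂_k) / (image of ∂_{k+1}):

  H_0: rank C_0 − rank ∂_1 = 9 − 8 = 1, and the invariant factors of ∂_1 are all 1, so H_0 = Z.
  H_1: rank ker ∂_1 − rank ∂_2 = (27 − 8) − 18 = 1, and ∂_2 has invariant factor 2 > 1, so H_1 = Z ⊕ Z/2.
  H_2: rank ker ∂_2 − rank ∂_3 = (18 − 18) − 0 = 0, and there is no ∂_3, so H_2 = 0.

(K is a triangulation of the Klein bottle.)

H_0 = Z,  H_1 = Z ⊕ Z/2,  H_2 = 0.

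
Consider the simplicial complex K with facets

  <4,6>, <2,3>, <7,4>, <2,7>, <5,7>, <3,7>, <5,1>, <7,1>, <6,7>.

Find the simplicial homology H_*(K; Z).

K has 7 vertices, 9 edges.
rank ∂_0 = 0, rank ∂_1 = 6 ⇒ b_0 = 7 − 0 − 6 = 1; all invariant factors of ∂_1 are 1 so no torsion. So H_0 = Z.
rank ∂_1 = 6, rank ∂_2 = 0 ⇒ b_1 = 9 − 6 − 0 = 3. So H_1 = Z^3.

H_0 ≅ Z,  H_1 ≅ Z^3.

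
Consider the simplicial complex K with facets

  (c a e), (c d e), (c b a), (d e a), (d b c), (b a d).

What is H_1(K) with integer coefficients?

Take the total order a < b < c < d < e on the vertex set. Then K (dimension 2) consists of the simplices:

  0-simplices (5): a, b, c, d, e
  1-simplices (9): ab, ac, ad, ae, bc, bd, cd, ce, de
  2-simplices (6): abc, abd, ace, ade, bcd, cde

giving chain groups C_0 ≅ Z^5, C_1 ≅ Z^9, C_2 ≅ Z^6.

The boundary map ∂_1: C_1 → C_0 sends each edge [p,q] (with p < q) to q − p.
The resulting 5×9 matrix has rank 4, and its Smith normal form has invariant factors (1,1,1,1).

Boundary ∂_2: C_2 → C_1 maps a triangle to the signed sum of its edges. For instance
  ∂abd = bd − ad + ab,
  ∂abc = bc − ac + ab.
The resulting 9×6 matrix has rank 5, and its Smith normal form has invariant factors (1,1,1,1,1).

Computing H_k = (kernel of ∂_k) / (image of ∂_{k+1}):

  H_1: rank ker ∂_1 − rank ∂_2 = (9 − 4) − 5 = 0, and the invariant factors of ∂_2 are all 1, so H_1 ≅ 0.

(K is a triangulation of the 2-sphere S^2.)

H_1 = 0.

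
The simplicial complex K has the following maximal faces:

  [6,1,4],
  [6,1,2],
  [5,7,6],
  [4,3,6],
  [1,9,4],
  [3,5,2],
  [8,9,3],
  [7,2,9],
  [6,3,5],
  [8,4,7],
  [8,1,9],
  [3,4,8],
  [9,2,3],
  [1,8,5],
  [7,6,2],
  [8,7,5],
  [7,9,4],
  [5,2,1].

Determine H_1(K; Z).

H_1 = Z ⊕ Z/2.

We work with the vertex ordering 1 < 2 < 3 < 4 < 5 < 6 < 7 < 8 < 9. The simplices of K, each written with vertices in increasing order, are:

  0-simplices (9): [1], [2], [3], [4], [5], [6], [7], [8], [9]
  1-simplices (27): (27 of them)
  2-simplices (18): [1,2,5], [1,2,6], [1,4,6], [1,4,9], [1,5,8], [1,8,9], [2,3,5], [2,3,9], [2,6,7], [2,7,9], [3,4,6], [3,4,8], [3,5,6], [3,8,9], [4,7,8], [4,7,9], [5,6,7], [5,7,8]

giving chain groups C_0 ≅ Z^9, C_1 ≅ Z^27, C_2 ≅ Z^18.

∂_1: C_1 → C_0 is given by ∂[p,q] = [q] − [p]. For instance
  ∂[5,7] = [7] − [5].
As a 9×27 matrix over Z this has rank 8, with invariant factors (1,1,1,1,1,1,1,1).

Boundary ∂_2: C_2 → C_1 maps a triangle to the signed sum of its edges. For instance
  ∂[3,5,6] = [5,6] − [3,6] + [3,5],
  ∂[1,2,6] = [2,6] − [1,6] + [1,2].
As a 27×18 matrix over Z this has rank 18, with invariant factors (1,1,1,1,1,1,1,1,1,1,1,1,1,1,1,1,1,2).

From H_k ≅ ker(∂_k) / im(∂_{k+1}) we obtain:

  H_1: rank ker ∂_1 − rank ∂_2 = (27 − 8) − 18 = 1, and ∂_2 has invariant factor 2 > 1, so H_1 = Z ⊕ Z/2.

(K is a triangulation of the Klein bottle.)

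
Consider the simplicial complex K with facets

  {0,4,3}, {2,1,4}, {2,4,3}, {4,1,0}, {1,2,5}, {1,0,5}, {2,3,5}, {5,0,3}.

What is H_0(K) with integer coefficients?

Order the vertices as 0 < 1 < 2 < 3 < 4 < 5. Listing each simplex with vertices in this order, K has dimension 2 with simplices:

  0-simplices (6): [0], [1], [2], [3], [4], [5]
  1-simplices (12): [0,1], [0,3], [0,4], [0,5], [1,2], [1,4], [1,5], [2,3], [2,4], [2,5], [3,4], [3,5]
  2-simplices (8): [0,1,4], [0,1,5], [0,3,4], [0,3,5], [1,2,4], [1,2,5], [2,3,4], [2,3,5]

giving chain groups C_0 ≅ Z^6, C_1 ≅ Z^12, C_2 ≅ Z^8.

The boundary map ∂_1: C_1 → C_0 is given by ∂[p,q] = [q] − [p]. For instance
  ∂[3,5] = [5] − [3].
The 6×12 boundary matrix has rank 5 and Smith normal form diag(1,1,1,1,1).

The boundary map ∂_2: C_2 → C_1 maps a triangle to the signed sum of its edges. For instance
  ∂[0,3,4] = [3,4] − [0,4] + [0,3],
  ∂[0,3,5] = [3,5] − [0,5] + [0,3].
This gives a 12×8 integer matrix of rank 7; reducing to Smith normal form yields diagonal entries (1,1,1,1,1,1,1).

Now H_k = ker ∂_k / im ∂_{k+1}, so:

  H_0: rank C_0 − rank ∂_1 = 6 − 5 = 1, and the invariant factors of ∂_1 are all 1, so H_0 = Z.

(K is a triangulation of the 2-sphere S^2.)

H_0 ≅ Z.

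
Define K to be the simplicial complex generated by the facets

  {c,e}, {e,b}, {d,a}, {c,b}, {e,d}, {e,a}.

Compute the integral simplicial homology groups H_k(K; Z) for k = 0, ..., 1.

H_0 = Z,  H_1 = Z^2.

We work with the vertex ordering a < b < c < d < e. The simplices of K, each written with vertices in increasing order, are:

  0-simplices (5): a, b, c, d, e
  1-simplices (6): ad, ae, bc, be, ce, de

giving chain groups C_0 ≅ Z^5, C_1 ≅ Z^6.

The boundary map ∂_1: C_1 → C_0 maps an edge to its endpoints' difference, ∂[p,q] = q − p.
As a 5×6 matrix over Z this has rank 4, with invariant factors (1,1,1,1).

Computing H_k = (kernel of ∂_k) / (image of ∂_{k+1}):

  H_0: rank C_0 − rank ∂_1 = 5 − 4 = 1, and the invariant factors of ∂_1 are all 1, so H_0 ≅ Z.
  H_1: rank ker ∂_1 − rank ∂_2 = (6 − 4) − 0 = 2, and there is no ∂_2, so H_1 ≅ Z^2.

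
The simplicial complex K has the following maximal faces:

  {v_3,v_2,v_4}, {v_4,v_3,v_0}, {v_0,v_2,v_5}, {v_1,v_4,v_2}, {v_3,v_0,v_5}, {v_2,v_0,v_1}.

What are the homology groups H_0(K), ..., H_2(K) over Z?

H_0 ≅ Z,  H_1 ≅ Z,  H_2 = 0.

Fix the vertex order v_0 < v_1 < v_2 < v_3 < v_4 < v_5 and write every simplex with vertices in increasing order. Then dim K = 2 and the simplices of K are:

  0-simplices (6): [v_0], [v_1], [v_2], [v_3], [v_4], [v_5]
  1-simplices (12): [v_0,v_1], [v_0,v_2], [v_0,v_3], [v_0,v_4], [v_0,v_5], [v_1,v_2], [v_1,v_4], [v_2,v_3], [v_2,v_4], [v_2,v_5], [v_3,v_4], [v_3,v_5]
  2-simplices (6): [v_0,v_1,v_2], [v_0,v_2,v_5], [v_0,v_3,v_4], [v_0,v_3,v_5], [v_1,v_2,v_4], [v_2,v_3,v_4]

Hence C_0 ≅ Z^6, C_1 ≅ Z^12, C_2 ≅ Z^6.

∂_1: C_1 → C_0 is given by ∂[p,q] = [q] − [p]. For instance
  ∂[v_3,v_4] = [v_4] − [v_3].
The 6×12 boundary matrix has rank 5 and Smith normal form diag(1,1,1,1,1).

The boundary map ∂_2: C_2 → C_1 acts by ∂[p,q,r] = [q,r] − [p,r] + [p,q]. For instance
  ∂[v_2,v_3,v_4] = [v_3,v_4] − [v_2,v_4] + [v_2,v_3],
  ∂[v_0,v_3,v_4] = [v_3,v_4] − [v_0,v_4] + [v_0,v_3].
The resulting 12×6 matrix has rank 6, and its Smith normal form has invariant factors (1,1,1,1,1,1).

Computing H_k = (kernel of ∂_k) / (image of ∂_{k+1}):

  H_0: rank C_0 − rank ∂_1 = 6 − 5 = 1, and the invariant factors of ∂_1 are all 1, so H_0 = Z.
  H_1: rank ker ∂_1 − rank ∂_2 = (12 − 5) − 6 = 1, and the invariant factors of ∂_2 are all 1, so H_1 = Z.
  H_2: rank ker ∂_2 − rank ∂_3 = (6 − 6) − 0 = 0, and there is no ∂_3, so H_2 = 0.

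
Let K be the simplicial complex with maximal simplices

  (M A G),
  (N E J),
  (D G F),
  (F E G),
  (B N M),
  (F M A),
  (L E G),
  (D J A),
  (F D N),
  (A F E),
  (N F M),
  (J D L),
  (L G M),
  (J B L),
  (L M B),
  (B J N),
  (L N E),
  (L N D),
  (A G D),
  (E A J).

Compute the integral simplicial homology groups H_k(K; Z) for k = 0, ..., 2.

K has 10 vertices, 30 edges, 20 triangles.
rank ∂_0 = 0, rank ∂_1 = 9 ⇒ b_0 = 10 − 0 − 9 = 1; all invariant factors of ∂_1 are 1 so no torsion. So H_0 = Z.
rank ∂_1 = 9, rank ∂_2 = 20 ⇒ b_1 = 30 − 9 − 20 = 1; ∂_2 has invariant factor(s) [2] giving torsion. So H_1 = Z ⊕ Z/2.
rank ∂_2 = 20, rank ∂_3 = 0 ⇒ b_2 = 20 − 20 − 0 = 0. So H_2 = 0.

H_0 = Z,  H_1 = Z ⊕ Z/2,  H_2 = 0.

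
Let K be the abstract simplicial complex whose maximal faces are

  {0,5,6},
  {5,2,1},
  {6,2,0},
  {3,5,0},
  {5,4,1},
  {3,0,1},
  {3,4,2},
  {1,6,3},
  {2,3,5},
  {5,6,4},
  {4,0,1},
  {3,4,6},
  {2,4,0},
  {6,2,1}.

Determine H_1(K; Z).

H_1 = Z^2.

Fix the vertex order 0 < 1 < 2 < 3 < 4 < 5 < 6 and write every simplex with vertices in increasing order. Then dim K = 2 and the simplices of K are:

  0-simplices (7): [0], [1], [2], [3], [4], [5], [6]
  1-simplices (21): [0,1], [0,2], [0,3], [0,4], [0,5], [0,6], [1,2], [1,3], [1,4], [1,5], [1,6], [2,3], [2,4], [2,5], [2,6], [3,4], [3,5], [3,6], [4,5], [4,6], [5,6]
  2-simplices (14): [0,1,3], [0,1,4], [0,2,4], [0,2,6], [0,3,5], [0,5,6], [1,2,5], [1,2,6], [1,3,6], [1,4,5], [2,3,4], [2,3,5], [3,4,6], [4,5,6]

Hence C_0 ≅ Z^7, C_1 ≅ Z^21, C_2 ≅ Z^14.

Boundary ∂_1: C_1 → C_0 maps an edge to its endpoints' difference, ∂[p,q] = q − p. For instance
  ∂[1,5] = [5] − [1].
The 7×21 boundary matrix has rank 6 and Smith normal form diag(1,1,1,1,1,1).

The boundary map ∂_2: C_2 → C_1 maps a triangle to the signed sum of its edges. For instance
  ∂[0,2,4] = [2,4] − [0,4] + [0,2],
  ∂[0,1,3] = [1,3] − [0,3] + [0,1].
The 21×14 boundary matrix has rank 13 and Smith normal form diag(1,1,1,1,1,1,1,1,1,1,1,1,1).

From H_k ≅ ker(∂_k) / im(∂_{k+1}) we obtain:

  H_1: rank ker ∂_1 − rank ∂_2 = (21 − 6) − 13 = 2, and the invariant factors of ∂_2 are all 1, so H_1 ≅ Z^2.

(K is a triangulation of the torus T^2.)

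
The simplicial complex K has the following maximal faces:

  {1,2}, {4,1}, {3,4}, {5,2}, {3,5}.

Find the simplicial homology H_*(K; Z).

H_0 = Z,  H_1 = Z.

We work with the vertex ordering 1 < 2 < 3 < 4 < 5. The simplices of K, each written with vertices in increasing order, are:

  0-simplices (5): [1], [2], [3], [4], [5]
  1-simplices (5): [1,2], [1,4], [2,5], [3,4], [3,5]

so the chain groups are C_0 ≅ Z^5, C_1 ≅ Z^5.

The boundary map ∂_1: C_1 → C_0 maps an edge to its endpoints' difference, ∂[p,q] = q − p.
This gives a 5×5 integer matrix of rank 4; reducing to Smith normal form yields diagonal entries (1,1,1,1).

Reading off H_k = ker ∂_k / im ∂_{k+1}:

  H_0: rank C_0 − rank ∂_1 = 5 − 4 = 1, and the invariant factors of ∂_1 are all 1, so H_0 = Z.
  H_1: rank ker ∂_1 − rank ∂_2 = (5 − 4) − 0 = 1, and there is no ∂_2, so H_1 = Z.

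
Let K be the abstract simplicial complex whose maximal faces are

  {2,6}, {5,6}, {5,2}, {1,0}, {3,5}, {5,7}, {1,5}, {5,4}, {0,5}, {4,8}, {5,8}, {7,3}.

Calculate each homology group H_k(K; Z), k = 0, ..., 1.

Order the vertices as 0 < 1 < 2 < 3 < 4 < 5 < 6 < 7 < 8. Listing each simplex with vertices in this order, K has dimension 1 with simplices:

  0-simplices (9): [0], [1], [2], [3], [4], [5], [6], [7], [8]
  1-simplices (12): [0,1], [0,5], [1,5], [2,5], [2,6], [3,5], [3,7], [4,5], [4,8], [5,6], [5,7], [5,8]

giving chain groups C_0 ≅ Z^9, C_1 ≅ Z^12.

The boundary map ∂_1: C_1 → C_0 maps an edge to its endpoints' difference, ∂[p,q] = q − p. For instance
  ∂[3,5] = [5] − [3].
As a 9×12 matrix over Z this has rank 8, with invariant factors (1,1,1,1,1,1,1,1).

From H_k ≅ ker(∂_k) / im(∂_{k+1}) we obtain:

  H_0: rank C_0 − rank ∂_1 = 9 − 8 = 1, and the invariant factors of ∂_1 are all 1, so H_0 = Z.
  H_1: rank ker ∂_1 − rank ∂_2 = (12 − 8) − 0 = 4, and there is no ∂_2, so H_1 = Z^4.

(K is a triangulation of a wedge of 4 circles.)

H_0 = Z,  H_1 = Z^4.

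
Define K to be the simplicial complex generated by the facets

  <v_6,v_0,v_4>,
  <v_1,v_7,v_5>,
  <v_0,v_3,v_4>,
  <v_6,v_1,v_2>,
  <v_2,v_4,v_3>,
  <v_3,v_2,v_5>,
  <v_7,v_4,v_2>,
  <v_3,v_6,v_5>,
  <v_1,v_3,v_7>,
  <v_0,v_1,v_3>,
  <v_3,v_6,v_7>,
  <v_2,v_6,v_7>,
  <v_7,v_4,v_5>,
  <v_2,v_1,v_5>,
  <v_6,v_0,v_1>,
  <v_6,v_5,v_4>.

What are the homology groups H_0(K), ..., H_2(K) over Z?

H_0 ≅ Z,  H_1 ≅ Z^2,  H_2 ≅ Z.

Take the total order v_0 < v_1 < v_2 < v_3 < v_4 < v_5 < v_6 < v_7 on the vertex set. Then K (dimension 2) consists of the simplices:

  0-simplices (8): [v_0], [v_1], [v_2], [v_3], [v_4], [v_5], [v_6], [v_7]
  1-simplices (24): (24 of them)
  2-simplices (16): (16 of them)

so the chain groups are C_0 ≅ Z^8, C_1 ≅ Z^24, C_2 ≅ Z^16.

Boundary ∂_1: C_1 → C_0 is given by ∂[p,q] = [q] − [p].
The 8×24 boundary matrix has rank 7 and Smith normal form diag(1,1,1,1,1,1,1).

The boundary map ∂_2: C_2 → C_1 maps a triangle to the signed sum of its edges. For instance
  ∂[v_1,v_3,v_7] = [v_3,v_7] − [v_1,v_7] + [v_1,v_3],
  ∂[v_4,v_5,v_6] = [v_5,v_6] − [v_4,v_6] + [v_4,v_5].
The resulting 24×16 matrix has rank 15, and its Smith normal form has invariant factors (1,1,1,1,1,1,1,1,1,1,1,1,1,1,1).

Now H_k = ker ∂_k / im ∂_{k+1}, so:

  H_0: rank C_0 − rank ∂_1 = 8 − 7 = 1, and the invariant factors of ∂_1 are all 1, so H_0 = Z.
  H_1: rank ker ∂_1 − rank ∂_2 = (24 − 7) − 15 = 2, and the invariant factors of ∂_2 are all 1, so H_1 = Z^2.
  H_2: rank ker ∂_2 − rank ∂_3 = (16 − 15) − 0 = 1, and there is no ∂_3, so H_2 = Z.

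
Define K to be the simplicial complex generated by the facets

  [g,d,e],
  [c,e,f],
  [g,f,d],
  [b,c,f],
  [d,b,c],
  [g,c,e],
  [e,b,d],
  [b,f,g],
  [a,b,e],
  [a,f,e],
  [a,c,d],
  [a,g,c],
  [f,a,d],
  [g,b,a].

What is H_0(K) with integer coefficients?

H_0 ≅ Z.

Fix the vertex order a < b < c < d < e < f < g and write every simplex with vertices in increasing order. Then dim K = 2 and the simplices of K are:

  0-simplices (7): a, b, c, d, e, f, g
  1-simplices (21): ab, ac, ad, ae, af, ag, bc, bd, be, bf, bg, cd, ce, cf, cg, de, df, dg, ef, eg, fg
  2-simplices (14): abe, abg, acd, acg, adf, aef, bcd, bcf, bde, bfg, cef, ceg, deg, dfg

giving chain groups C_0 ≅ Z^7, C_1 ≅ Z^21, C_2 ≅ Z^14.

Boundary ∂_1: C_1 → C_0 is given by ∂[p,q] = [q] − [p]. For instance
  ∂bd = d − b.
The resulting 7×21 matrix has rank 6, and its Smith normal form has invariant factors (1,1,1,1,1,1).

The boundary map ∂_2: C_2 → C_1 sends each 2-simplex [p,q,r] to [q,r] − [p,r] + [p,q]. For instance
  ∂bfg = fg − bg + bf,
  ∂dfg = fg − dg + df.
As a 21×14 matrix over Z this has rank 13, with invariant factors (1,1,1,1,1,1,1,1,1,1,1,1,1).

From H_k ≅ ker(∂_k) / im(∂_{k+1}) we obtain:

  H_0: rank C_0 − rank ∂_1 = 7 − 6 = 1, and the invariant factors of ∂_1 are all 1, so H_0 ≅ Z.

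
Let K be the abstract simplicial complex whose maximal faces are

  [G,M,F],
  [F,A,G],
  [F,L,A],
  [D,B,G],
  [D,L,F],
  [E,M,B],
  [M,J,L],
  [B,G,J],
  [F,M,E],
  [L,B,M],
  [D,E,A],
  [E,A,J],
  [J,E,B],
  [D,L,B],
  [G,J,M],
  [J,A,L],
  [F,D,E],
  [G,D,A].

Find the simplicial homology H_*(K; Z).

We work with the vertex ordering A < B < D < E < F < G < J < L < M. The simplices of K, each written with vertices in increasing order, are:

  0-simplices (9): A, B, D, E, F, G, J, L, M
  1-simplices (27): AD, AE, AF, AG, AJ, AL, BD, BE, BG, BJ, BL, BM, DE, DF, DG, DL, EF, EJ, EM, FG, FL, FM, GJ, GM, JL, JM, LM
  2-simplices (18): ADE, ADG, AEJ, AFG, AFL, AJL, BDG, BDL, BEJ, BEM, BGJ, BLM, DEF, DFL, EFM, FGM, GJM, JLM

Hence C_0 ≅ Z^9, C_1 ≅ Z^27, C_2 ≅ Z^18.

Boundary ∂_1: C_1 → C_0 maps an edge to its endpoints' difference, ∂[p,q] = q − p.
The resulting 9×27 matrix has rank 8, and its Smith normal form has invariant factors (1,1,1,1,1,1,1,1).

∂_2: C_2 → C_1 sends each 2-simplex [p,q,r] to [q,r] − [p,r] + [p,q]. For instance
  ∂ADG = DG − AG + AD,
  ∂AFL = FL − AL + AF.
As a 27×18 matrix over Z this has rank 18, with invariant factors (1,1,1,1,1,1,1,1,1,1,1,1,1,1,1,1,1,2).

Reading off H_k = ker ∂_k / im ∂_{k+1}:

  H_0: rank C_0 − rank ∂_1 = 9 − 8 = 1, and the invariant factors of ∂_1 are all 1, so H_0 = Z.
  H_1: rank ker ∂_1 − rank ∂_2 = (27 − 8) − 18 = 1, and ∂_2 has invariant factor 2 > 1, so H_1 = Z ⊕ Z/2.
  H_2: rank ker ∂_2 − rank ∂_3 = (18 − 18) − 0 = 0, and there is no ∂_3, so H_2 = 0.

H_0 = Z,  H_1 = Z ⊕ Z/2,  H_2 = 0.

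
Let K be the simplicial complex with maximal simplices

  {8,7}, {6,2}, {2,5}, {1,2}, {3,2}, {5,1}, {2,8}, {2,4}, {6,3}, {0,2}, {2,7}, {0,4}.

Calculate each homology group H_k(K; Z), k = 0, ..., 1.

K has 9 vertices, 12 edges.
rank ∂_0 = 0, rank ∂_1 = 8 ⇒ b_0 = 9 − 0 − 8 = 1; all invariant factors of ∂_1 are 1 so no torsion. So H_0 = Z.
rank ∂_1 = 8, rank ∂_2 = 0 ⇒ b_1 = 12 − 8 − 0 = 4. So H_1 = Z^4.

H_0 ≅ Z,  H_1 ≅ Z^4.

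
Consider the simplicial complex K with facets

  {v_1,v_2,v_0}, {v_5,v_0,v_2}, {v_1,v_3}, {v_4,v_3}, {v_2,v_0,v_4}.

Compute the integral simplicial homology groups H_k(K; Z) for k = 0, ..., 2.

H_0 ≅ Z,  H_1 ≅ Z,  H_2 = 0.

We work with the vertex ordering v_0 < v_1 < v_2 < v_3 < v_4 < v_5. The simplices of K, each written with vertices in increasing order, are:

  0-simplices (6): [v_0], [v_1], [v_2], [v_3], [v_4], [v_5]
  1-simplices (9): [v_0,v_1], [v_0,v_2], [v_0,v_4], [v_0,v_5], [v_1,v_2], [v_1,v_3], [v_2,v_4], [v_2,v_5], [v_3,v_4]
  2-simplices (3): [v_0,v_1,v_2], [v_0,v_2,v_4], [v_0,v_2,v_5]

Hence C_0 ≅ Z^6, C_1 ≅ Z^9, C_2 ≅ Z^3.

∂_1: C_1 → C_0 sends each edge [p,q] (with p < q) to q − p.
The resulting 6×9 matrix has rank 5, and its Smith normal form has invariant factors (1,1,1,1,1).

∂_2: C_2 → C_1 acts by ∂[p,q,r] = [q,r] − [p,r] + [p,q]. For instance
  ∂[v_0,v_1,v_2] = [v_1,v_2] − [v_0,v_2] + [v_0,v_1],
  ∂[v_0,v_2,v_4] = [v_2,v_4] − [v_0,v_4] + [v_0,v_2].
This gives a 9×3 integer matrix of rank 3; reducing to Smith normal form yields diagonal entries (1,1,1).

From H_k ≅ ker(∂_k) / im(∂_{k+1}) we obtain:

  H_0: rank C_0 − rank ∂_1 = 6 − 5 = 1, and the invariant factors of ∂_1 are all 1, so H_0 = Z.
  H_1: rank ker ∂_1 − rank ∂_2 = (9 − 5) − 3 = 1, and the invariant factors of ∂_2 are all 1, so H_1 = Z.
  H_2: rank ker ∂_2 − rank ∂_3 = (3 − 3) − 0 = 0, and there is no ∂_3, so H_2 = 0.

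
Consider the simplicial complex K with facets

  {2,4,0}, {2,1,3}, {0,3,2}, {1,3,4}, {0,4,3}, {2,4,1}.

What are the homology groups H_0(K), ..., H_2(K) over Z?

H_0 = Z,  H_1 = 0,  H_2 = Z.

Take the total order 0 < 1 < 2 < 3 < 4 on the vertex set. Then K (dimension 2) consists of the simplices:

  0-simplices (5): [0], [1], [2], [3], [4]
  1-simplices (9): [0,2], [0,3], [0,4], [1,2], [1,3], [1,4], [2,3], [2,4], [3,4]
  2-simplices (6): [0,2,3], [0,2,4], [0,3,4], [1,2,3], [1,2,4], [1,3,4]

giving chain groups C_0 ≅ Z^5, C_1 ≅ Z^9, C_2 ≅ Z^6.

∂_1: C_1 → C_0 maps an edge to its endpoints' difference, ∂[p,q] = q − p.
As a 5×9 matrix over Z this has rank 4, with invariant factors (1,1,1,1).

Boundary ∂_2: C_2 → C_1 sends each 2-simplex [p,q,r] to [q,r] − [p,r] + [p,q]. For instance
  ∂[1,3,4] = [3,4] − [1,4] + [1,3],
  ∂[0,2,4] = [2,4] − [0,4] + [0,2].
As a 9×6 matrix over Z this has rank 5, with invariant factors (1,1,1,1,1).

Reading off H_k = ker ∂_k / im ∂_{k+1}:

  H_0: rank C_0 − rank ∂_1 = 5 − 4 = 1, and the invariant factors of ∂_1 are all 1, so H_0 ≅ Z.
  H_1: rank ker ∂_1 − rank ∂_2 = (9 − 4) − 5 = 0, and the invariant factors of ∂_2 are all 1, so H_1 ≅ 0.
  H_2: rank ker ∂_2 − rank ∂_3 = (6 − 5) − 0 = 1, and there is no ∂_3, so H_2 ≅ Z.

As a check, the Euler characteristic is 5 − 9 + 6 = 2, which agrees with 1 − 0 + 1 = 2.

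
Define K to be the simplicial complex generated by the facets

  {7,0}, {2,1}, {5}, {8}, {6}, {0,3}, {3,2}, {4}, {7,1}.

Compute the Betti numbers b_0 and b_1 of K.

b_0 = 5, b_1 = 1.

Order the vertices as 0 < 1 < 2 < 3 < 4 < 5 < 6 < 7 < 8. Listing each simplex with vertices in this order, K has dimension 1 with simplices:

  0-simplices (9): [0], [1], [2], [3], [4], [5], [6], [7], [8]
  1-simplices (5): [0,3], [0,7], [1,2], [1,7], [2,3]

giving chain groups C_0 ≅ Z^9, C_1 ≅ Z^5.

The boundary map ∂_1: C_1 → C_0 sends each edge [p,q] (with p < q) to q − p.
The resulting 9×5 matrix has rank 4, and its Smith normal form has invariant factors (1,1,1,1).

Computing H_k = (kernel of ∂_k) / (image of ∂_{k+1}):

  H_0: rank C_0 − rank ∂_1 = 9 − 4 = 5, and the invariant factors of ∂_1 are all 1, so H_0 = Z^5.
  H_1: rank ker ∂_1 − rank ∂_2 = (5 − 4) − 0 = 1, and there is no ∂_2, so H_1 = Z.

(K is a triangulation of the disjoint union of the circle S^1 and a set of 4 points.)

Hence the Betti numbers are b_0 = 5, b_1 = 1.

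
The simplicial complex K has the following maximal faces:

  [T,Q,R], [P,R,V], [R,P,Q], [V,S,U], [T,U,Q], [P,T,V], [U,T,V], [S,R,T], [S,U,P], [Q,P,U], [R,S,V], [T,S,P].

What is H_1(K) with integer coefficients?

H_1 ≅ Z_2.

Take the total order P < Q < R < S < T < U < V on the vertex set. Then K (dimension 2) consists of the simplices:

  0-simplices (7): P, Q, R, S, T, U, V
  1-simplices (18): PQ, PR, PS, PT, PU, PV, QR, QT, QU, RS, RT, RV, ST, SU, SV, TU, TV, UV
  2-simplices (12): PQR, PQU, PRV, PST, PSU, PTV, QRT, QTU, RST, RSV, SUV, TUV

so the chain groups are C_0 ≅ Z^7, C_1 ≅ Z^18, C_2 ≅ Z^12.

∂_1: C_1 → C_0 maps an edge to its endpoints' difference, ∂[p,q] = q − p. For instance
  ∂TU = U − T.
The resulting 7×18 matrix has rank 6, and its Smith normal form has invariant factors (1,1,1,1,1,1).

The boundary map ∂_2: C_2 → C_1 maps a triangle to the signed sum of its edges. For instance
  ∂TUV = UV − TV + TU,
  ∂RSV = SV − RV + RS.
The 18×12 boundary matrix has rank 12 and Smith normal form diag(1,1,1,1,1,1,1,1,1,1,1,2).

From H_k ≅ ker(∂_k) / im(∂_{k+1}) we obtain:

  H_1: rank ker ∂_1 − rank ∂_2 = (18 − 6) − 12 = 0, and ∂_2 has invariant factor 2 > 1, so H_1 = Z_2.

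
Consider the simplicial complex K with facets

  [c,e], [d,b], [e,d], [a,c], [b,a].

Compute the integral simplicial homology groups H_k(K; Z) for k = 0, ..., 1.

H_0 ≅ Z,  H_1 ≅ Z.

We work with the vertex ordering a < b < c < d < e. The simplices of K, each written with vertices in increasing order, are:

  0-simplices (5): a, b, c, d, e
  1-simplices (5): ab, ac, bd, ce, de

giving chain groups C_0 ≅ Z^5, C_1 ≅ Z^5.

Boundary ∂_1: C_1 → C_0 maps an edge to its endpoints' difference, ∂[p,q] = q − p. For instance
  ∂ce = e − c.
The resulting 5×5 matrix has rank 4, and its Smith normal form has invariant factors (1,1,1,1).

Now H_k = ker ∂_k / im ∂_{k+1}, so:

  H_0: rank C_0 − rank ∂_1 = 5 − 4 = 1, and the invariant factors of ∂_1 are all 1, so H_0 ≅ Z.
  H_1: rank ker ∂_1 − rank ∂_2 = (5 − 4) − 0 = 1, and there is no ∂_2, so H_1 ≅ Z.

As a check, the Euler characteristic is 5 − 5 = 0, which agrees with 1 − 1 = 0.
(K is a triangulation of the circle S^1.)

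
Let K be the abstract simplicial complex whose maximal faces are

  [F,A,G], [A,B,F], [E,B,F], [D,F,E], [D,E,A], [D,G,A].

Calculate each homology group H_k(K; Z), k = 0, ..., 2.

K has 6 vertices, 12 edges, 6 triangles.
rank ∂_0 = 0, rank ∂_1 = 5 ⇒ b_0 = 6 − 0 − 5 = 1; all invariant factors of ∂_1 are 1 so no torsion. So H_0 ≅ Z.
rank ∂_1 = 5, rank ∂_2 = 6 ⇒ b_1 = 12 − 5 − 6 = 1; all invariant factors of ∂_2 are 1 so no torsion. So H_1 ≅ Z.
rank ∂_2 = 6, rank ∂_3 = 0 ⇒ b_2 = 6 − 6 − 0 = 0. So H_2 ≅ 0.

H_0 = Z,  H_1 = Z,  H_2 = 0.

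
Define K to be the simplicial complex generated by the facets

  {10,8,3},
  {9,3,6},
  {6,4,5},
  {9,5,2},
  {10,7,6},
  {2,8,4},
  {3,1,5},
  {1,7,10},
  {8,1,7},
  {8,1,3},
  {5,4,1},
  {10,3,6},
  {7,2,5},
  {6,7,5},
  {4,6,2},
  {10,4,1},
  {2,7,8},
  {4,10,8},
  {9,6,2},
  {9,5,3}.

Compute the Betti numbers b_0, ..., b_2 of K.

K has 10 vertices, 30 edges, 20 triangles.
rank ∂_0 = 0, rank ∂_1 = 9 ⇒ b_0 = 10 − 0 − 9 = 1; all invariant factors of ∂_1 are 1 so no torsion. So H_0 ≅ Z.
rank ∂_1 = 9, rank ∂_2 = 20 ⇒ b_1 = 30 − 9 − 20 = 1; ∂_2 has invariant factor(s) [2] giving torsion. So H_1 ≅ Z ⊕ Z/2Z.
rank ∂_2 = 20, rank ∂_3 = 0 ⇒ b_2 = 20 − 20 − 0 = 0. So H_2 ≅ 0.

b_0 = 1, b_1 = 1, b_2 = 0.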